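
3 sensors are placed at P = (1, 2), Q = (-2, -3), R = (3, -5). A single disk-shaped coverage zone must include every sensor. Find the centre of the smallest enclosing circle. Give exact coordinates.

Side lengths²: PQ² = 34, PR² = 53, QR² = 29.
Since PR² = 53 < 34 + 29 = 63, the triangle is acute, so the smallest enclosing circle is the circumcircle.
Circumcentre = (89/62, -103/62), r² = 26129/1922.
Centre = (89/62, -103/62).

(89/62, -103/62)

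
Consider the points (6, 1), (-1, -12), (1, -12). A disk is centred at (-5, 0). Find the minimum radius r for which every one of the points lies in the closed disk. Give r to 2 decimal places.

13.42

The required radius is the distance from (-5, 0) to the farthest point.
Squared distances: 122, 160, 180.
Maximum is 180, attained at (1, -12).
r = √180 ≈ 13.42.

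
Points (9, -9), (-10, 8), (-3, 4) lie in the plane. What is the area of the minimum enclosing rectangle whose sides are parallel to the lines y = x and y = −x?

In coordinates u = x + y, v = x − y the rectangle is axis-aligned; the map (x,y)→(u,v) scales areas by 2.
u-values: 0, -2, 1; range = 1 − (-2) = 3.
v-values: 18, -18, -7; range = 18 − (-18) = 36.
Area = (3 × 36) / 2 = 54.

54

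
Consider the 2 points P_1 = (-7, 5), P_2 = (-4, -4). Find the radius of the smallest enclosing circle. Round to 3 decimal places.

4.743

The smallest circle enclosing two points has them as diameter endpoints.
Centre = midpoint = (-5.5, 0.5); r² = |P_1P_2|²/4 = 90/4 = 22.5.
r = √(22.5) ≈ 4.743.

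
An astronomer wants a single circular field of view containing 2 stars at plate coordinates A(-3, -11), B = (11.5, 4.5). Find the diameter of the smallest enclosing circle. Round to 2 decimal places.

The smallest circle enclosing two points has them as diameter endpoints.
Centre = midpoint = (4.25, -3.25); r² = |AB|²/4 = 450.5/4 = 112.625.
Diameter = 2r = 2√(112.625) ≈ 21.22.

21.22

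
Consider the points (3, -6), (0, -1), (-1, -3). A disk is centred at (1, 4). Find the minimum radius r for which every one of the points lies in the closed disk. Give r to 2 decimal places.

The required radius is the distance from (1, 4) to the farthest point.
Squared distances: 104, 26, 53.
Maximum is 104, attained at (3, -6).
r = √104 ≈ 10.20.

10.20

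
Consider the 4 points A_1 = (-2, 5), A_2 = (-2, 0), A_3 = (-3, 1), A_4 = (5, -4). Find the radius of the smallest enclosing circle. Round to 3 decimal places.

By Welzl's lemma the MEC is supported by two points (diametrically opposite) or three points (on a circumcircle).
The farthest pair is A_1–A_4 with squared distance 130. The circle on this segment as diameter has centre (1.5, 0.5) and r² = 130/4 = 32.5.
Check A_2: distance² to centre = 12.5 ≤ 32.5, so it lies inside.
All remaining points lie in this disk, and no smaller disk contains both endpoints, so this is the minimum enclosing circle.
r = √(32.5) ≈ 5.701.

5.701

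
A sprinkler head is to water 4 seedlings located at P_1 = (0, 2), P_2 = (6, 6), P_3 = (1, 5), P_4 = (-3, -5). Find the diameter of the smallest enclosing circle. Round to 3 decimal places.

14.213

The minimum enclosing circle of a finite set is fixed by two of the points (as a diameter) or three (as a circumcircle).
The farthest pair is P_2–P_4 with squared distance 202. The circle on this segment as diameter has centre (1.5, 0.5) and r² = 202/4 = 50.5.
Check P_1: distance² to centre = 4.5 ≤ 50.5, so it lies inside.
All remaining points lie in this disk, and no smaller disk contains both endpoints, so this is the minimum enclosing circle.
Diameter = 2r = 2√(50.5) ≈ 14.213.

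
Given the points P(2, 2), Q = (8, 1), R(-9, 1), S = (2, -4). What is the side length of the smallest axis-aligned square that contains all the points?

The bounding box has width 17 and height 6.
An axis-aligned square enclosing the set must have side ≥ max(width, height).
So the minimum side is max(17, 6) = 17.

17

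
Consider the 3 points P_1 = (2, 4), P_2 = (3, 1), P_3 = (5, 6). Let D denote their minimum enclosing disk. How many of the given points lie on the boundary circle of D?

Side lengths²: P_1P_2² = 10, P_1P_3² = 13, P_2P_3² = 29.
Since P_2P_3² = 29 ≥ 13 + 10 = 23, the angle opposite P_2P_3 is not acute, so the smallest enclosing circle has P_2P_3 as diameter.
Centre = midpoint of P_2P_3 = (4, 3.5), r² = 29/4 = 7.25.
The points at distance exactly r from the centre are P_2, P_3 — 2 points.

2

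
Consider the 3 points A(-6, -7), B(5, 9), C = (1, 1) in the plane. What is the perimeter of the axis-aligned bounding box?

Width = max x − min x = 5 − (-6) = 11.
Height = max y − min y = 9 − (-7) = 16.
Perimeter = 2(11 + 16) = 54.

54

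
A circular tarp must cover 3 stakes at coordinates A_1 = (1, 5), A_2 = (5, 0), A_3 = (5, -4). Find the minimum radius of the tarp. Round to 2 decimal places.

Side lengths²: A_1A_2² = 41, A_1A_3² = 97, A_2A_3² = 16.
Since A_1A_3² = 97 ≥ 41 + 16 = 57, the angle opposite A_1A_3 is not acute, so the smallest enclosing circle has A_1A_3 as diameter.
Centre = midpoint of A_1A_3 = (3, 0.5), r² = 97/4 = 24.25.
r = √(24.25) ≈ 4.92.

4.92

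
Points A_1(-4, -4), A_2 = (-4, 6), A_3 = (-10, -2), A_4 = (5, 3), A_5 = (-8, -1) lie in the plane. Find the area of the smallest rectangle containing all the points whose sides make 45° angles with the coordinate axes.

In coordinates u = x + y, v = x − y the rectangle is axis-aligned; the map (x,y)→(u,v) scales areas by 2.
u-values: -8, 2, -12, 8, -9; range = 8 − (-12) = 20.
v-values: 0, -10, -8, 2, -7; range = 2 − (-10) = 12.
Area = (20 × 12) / 2 = 120.

120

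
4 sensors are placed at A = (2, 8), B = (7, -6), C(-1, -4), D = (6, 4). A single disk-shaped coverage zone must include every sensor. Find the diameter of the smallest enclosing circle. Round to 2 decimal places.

A smallest enclosing disk is always determined by at most three of the input points on its boundary.
The farthest pair is A–B with squared distance 221. The circle on this segment as diameter has centre (4.5, 1) and r² = 221/4 = 55.25.
Check C: distance² to centre = 55.25 ≤ 55.25, so it lies inside.
All remaining points lie in this disk, and no smaller disk contains both endpoints, so this is the minimum enclosing circle.
Diameter = 2r = 2√(55.25) ≈ 14.87.

14.87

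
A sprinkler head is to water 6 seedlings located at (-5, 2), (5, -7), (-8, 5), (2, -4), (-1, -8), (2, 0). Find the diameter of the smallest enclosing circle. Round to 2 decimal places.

17.69

The minimum enclosing circle of a finite set is fixed by two of the points (as a diameter) or three (as a circumcircle).
The farthest pair is (5, -7)–(-8, 5) with squared distance 313. The circle on this segment as diameter has centre (-1.5, -1) and r² = 313/4 = 78.25.
Check (-5, 2): distance² to centre = 21.25 ≤ 78.25, so it lies inside.
All remaining points lie in this disk, and no smaller disk contains both endpoints, so this is the minimum enclosing circle.
Diameter = 2r = 2√(78.25) ≈ 17.69.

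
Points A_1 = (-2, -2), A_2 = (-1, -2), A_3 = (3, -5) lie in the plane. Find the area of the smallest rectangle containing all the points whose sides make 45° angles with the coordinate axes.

In coordinates u = x + y, v = x − y the rectangle is axis-aligned; the map (x,y)→(u,v) scales areas by 2.
u-values: -4, -3, -2; range = -2 − (-4) = 2.
v-values: 0, 1, 8; range = 8 − 0 = 8.
Area = (2 × 8) / 2 = 8.

8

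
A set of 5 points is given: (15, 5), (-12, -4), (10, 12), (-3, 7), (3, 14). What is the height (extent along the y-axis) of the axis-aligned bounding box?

max y = 14, min y = -4, so height = 18.

18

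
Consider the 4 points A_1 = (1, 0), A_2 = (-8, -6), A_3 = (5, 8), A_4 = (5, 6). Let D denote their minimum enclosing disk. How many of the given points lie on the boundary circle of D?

The minimum enclosing circle of a finite set is fixed by two of the points (as a diameter) or three (as a circumcircle).
The farthest pair is A_2–A_3 with squared distance 365. The circle on this segment as diameter has centre (-1.5, 1) and r² = 365/4 = 91.25.
Check A_1: distance² to centre = 7.25 ≤ 91.25, so it lies inside.
All remaining points lie in this disk, and no smaller disk contains both endpoints, so this is the minimum enclosing circle.
The points at distance exactly r from the centre are A_2, A_3 — 2 points.

2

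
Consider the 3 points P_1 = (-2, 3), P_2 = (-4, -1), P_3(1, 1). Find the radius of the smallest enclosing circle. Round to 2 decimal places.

2.71

Side lengths²: P_1P_2² = 20, P_1P_3² = 13, P_2P_3² = 29.
Since P_2P_3² = 29 < 20 + 13 = 33, the triangle is acute, so the smallest enclosing circle is the circumcircle.
Circumcentre = (-1.625, 0.3125), r² = 7.36328125.
r = √(7.36328125) ≈ 2.71.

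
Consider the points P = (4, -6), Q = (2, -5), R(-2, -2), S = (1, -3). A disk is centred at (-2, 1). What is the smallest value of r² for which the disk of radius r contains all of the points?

The required radius is the distance from (-2, 1) to the farthest point.
Squared distances: 85, 52, 9, 25.
Maximum is 85, attained at P.

85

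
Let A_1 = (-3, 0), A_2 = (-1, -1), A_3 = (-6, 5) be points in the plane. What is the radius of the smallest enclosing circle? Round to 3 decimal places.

Side lengths²: A_1A_2² = 5, A_1A_3² = 34, A_2A_3² = 61.
Since A_2A_3² = 61 ≥ 34 + 5 = 39, the angle opposite A_2A_3 is not acute, so the smallest enclosing circle has A_2A_3 as diameter.
Centre = midpoint of A_2A_3 = (-3.5, 2), r² = 61/4 = 15.25.
r = √(15.25) ≈ 3.905.

3.905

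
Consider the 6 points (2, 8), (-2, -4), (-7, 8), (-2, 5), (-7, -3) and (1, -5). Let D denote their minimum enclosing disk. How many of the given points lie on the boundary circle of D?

A smallest enclosing disk is always determined by at most three of the input points on its boundary.
The minimum enclosing circle is determined by three boundary points: (2, 8), (-7, 8), (1, -5).
Their circumcentre is (-2.5, 47/26) with r² = 19805/338.
The farthest remaining point (-7, -3) is at distance² 14657/338 ≤ 19805/338.
The points at distance exactly r from the centre are (2, 8), (-7, 8), (1, -5) — 3 points.

3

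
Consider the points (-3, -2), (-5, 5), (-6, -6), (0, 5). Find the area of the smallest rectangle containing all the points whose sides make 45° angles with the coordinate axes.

85

In coordinates u = x + y, v = x − y the rectangle is axis-aligned; the map (x,y)→(u,v) scales areas by 2.
u-values: -5, 0, -12, 5; range = 5 − (-12) = 17.
v-values: -1, -10, 0, -5; range = 0 − (-10) = 10.
Area = (17 × 10) / 2 = 85.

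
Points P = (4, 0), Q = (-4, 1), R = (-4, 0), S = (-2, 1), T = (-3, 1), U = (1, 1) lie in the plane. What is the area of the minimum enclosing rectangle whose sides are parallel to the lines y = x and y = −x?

36

In coordinates u = x + y, v = x − y the rectangle is axis-aligned; the map (x,y)→(u,v) scales areas by 2.
u-values: 4, -3, -4, -1, -2, 2; range = 4 − (-4) = 8.
v-values: 4, -5, -4, -3, -4, 0; range = 4 − (-5) = 9.
Area = (8 × 9) / 2 = 36.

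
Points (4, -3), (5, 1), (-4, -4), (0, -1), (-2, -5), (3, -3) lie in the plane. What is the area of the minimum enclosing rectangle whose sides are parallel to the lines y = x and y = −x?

In coordinates u = x + y, v = x − y the rectangle is axis-aligned; the map (x,y)→(u,v) scales areas by 2.
u-values: 1, 6, -8, -1, -7, 0; range = 6 − (-8) = 14.
v-values: 7, 4, 0, 1, 3, 6; range = 7 − 0 = 7.
Area = (14 × 7) / 2 = 49.

49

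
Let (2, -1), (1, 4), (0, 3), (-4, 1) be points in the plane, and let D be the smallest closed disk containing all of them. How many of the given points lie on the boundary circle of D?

The minimum enclosing circle of a finite set is fixed by two of the points (as a diameter) or three (as a circumcircle).
The minimum enclosing circle is determined by three boundary points: (2, -1), (1, 4), (-4, 1).
Their circumcentre is (-9/14, 15/14) with r² = 1105/98.
The farthest remaining point (0, 3) is at distance² 405/98 ≤ 1105/98.
The points at distance exactly r from the centre are (2, -1), (1, 4), (-4, 1) — 3 points.

3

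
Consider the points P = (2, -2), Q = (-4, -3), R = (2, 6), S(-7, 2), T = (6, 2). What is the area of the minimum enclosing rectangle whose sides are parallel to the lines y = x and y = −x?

97.5

In coordinates u = x + y, v = x − y the rectangle is axis-aligned; the map (x,y)→(u,v) scales areas by 2.
u-values: 0, -7, 8, -5, 8; range = 8 − (-7) = 15.
v-values: 4, -1, -4, -9, 4; range = 4 − (-9) = 13.
Area = (15 × 13) / 2 = 97.5.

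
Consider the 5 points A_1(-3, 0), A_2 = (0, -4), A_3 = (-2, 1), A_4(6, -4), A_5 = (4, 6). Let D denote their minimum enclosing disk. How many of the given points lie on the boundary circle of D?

The minimum enclosing circle of a finite set is fixed by two of the points (as a diameter) or three (as a circumcircle).
The minimum enclosing circle is determined by three boundary points: A_1, A_4, A_5.
Their circumcentre is (215/82, 43/82) with r² = 107185/3362.
The farthest remaining point A_2 is at distance² 91933/3362 ≤ 107185/3362.
The points at distance exactly r from the centre are A_1, A_4, A_5 — 3 points.

3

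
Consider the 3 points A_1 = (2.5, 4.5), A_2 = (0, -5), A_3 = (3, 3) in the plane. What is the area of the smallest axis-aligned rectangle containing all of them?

28.5

x ranges over [0, 3], width 3.
y ranges over [-5, 4.5], height 9.5.
Area = 3 × 9.5 = 28.5.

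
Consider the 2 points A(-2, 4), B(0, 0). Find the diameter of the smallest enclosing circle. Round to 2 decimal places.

The smallest circle enclosing two points has them as diameter endpoints.
Centre = midpoint = (-1, 2); r² = |AB|²/4 = 20/4 = 5.
Diameter = 2r = 2√5 ≈ 4.47.

4.47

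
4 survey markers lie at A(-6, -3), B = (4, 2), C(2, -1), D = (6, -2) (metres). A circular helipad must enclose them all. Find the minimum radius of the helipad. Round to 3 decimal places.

A smallest enclosing disk is always determined by at most three of the input points on its boundary.
The farthest pair is A–D with squared distance 145. The circle on this segment as diameter has centre (0, -2.5) and r² = 145/4 = 36.25.
Check B: distance² to centre = 36.25 ≤ 36.25, so it lies inside.
All remaining points lie in this disk, and no smaller disk contains both endpoints, so this is the minimum enclosing circle.
r = √(36.25) ≈ 6.021.

6.021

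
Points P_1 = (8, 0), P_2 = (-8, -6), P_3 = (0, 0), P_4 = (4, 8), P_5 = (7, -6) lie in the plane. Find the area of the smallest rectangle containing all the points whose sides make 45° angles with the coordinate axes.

221

In coordinates u = x + y, v = x − y the rectangle is axis-aligned; the map (x,y)→(u,v) scales areas by 2.
u-values: 8, -14, 0, 12, 1; range = 12 − (-14) = 26.
v-values: 8, -2, 0, -4, 13; range = 13 − (-4) = 17.
Area = (26 × 17) / 2 = 221.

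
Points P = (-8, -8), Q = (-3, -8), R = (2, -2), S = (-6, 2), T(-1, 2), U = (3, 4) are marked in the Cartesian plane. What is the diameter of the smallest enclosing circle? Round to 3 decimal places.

A smallest enclosing disk is always determined by at most three of the input points on its boundary.
The farthest pair is P–U with squared distance 265. The circle on this segment as diameter has centre (-2.5, -2) and r² = 265/4 = 66.25.
Check Q: distance² to centre = 36.25 ≤ 66.25, so it lies inside.
All remaining points lie in this disk, and no smaller disk contains both endpoints, so this is the minimum enclosing circle.
Diameter = 2r = 2√(66.25) ≈ 16.279.

16.279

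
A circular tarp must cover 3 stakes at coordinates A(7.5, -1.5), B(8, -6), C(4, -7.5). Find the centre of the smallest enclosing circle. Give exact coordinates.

Side lengths²: AB² = 20.5, AC² = 48.25, BC² = 18.25.
Since AC² = 48.25 ≥ 20.5 + 18.25 = 38.75, the angle opposite AC is not acute, so the smallest enclosing circle has AC as diameter.
Centre = midpoint of AC = (5.75, -4.5), r² = 48.25/4 = 12.0625.
Centre = (5.75, -4.5).

(5.75, -4.5)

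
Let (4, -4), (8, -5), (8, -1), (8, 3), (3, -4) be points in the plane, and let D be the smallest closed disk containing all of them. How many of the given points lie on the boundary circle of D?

A smallest enclosing disk is always determined by at most three of the input points on its boundary.
The minimum enclosing circle is determined by three boundary points: (8, -5), (8, 3), (3, -4).
Their circumcentre is (6.2, -1) with r² = 19.24.
The farthest remaining point (4, -4) is at distance² 13.84 ≤ 19.24.
The points at distance exactly r from the centre are (8, -5), (8, 3), (3, -4) — 3 points.

3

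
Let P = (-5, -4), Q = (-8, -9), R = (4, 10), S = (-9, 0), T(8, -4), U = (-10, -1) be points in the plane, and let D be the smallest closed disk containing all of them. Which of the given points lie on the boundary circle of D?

The farthest pair is Q–R with squared distance 505. The circle on this segment as diameter has centre (-2, 0.5) and r² = 505/4 = 126.25.
Check P: distance² to centre = 29.25 ≤ 126.25, so it lies inside.
All remaining points lie in this disk, and no smaller disk contains both endpoints, so this is the minimum enclosing circle.
The points at distance exactly r from the centre are Q, R — 2 points.

Q, R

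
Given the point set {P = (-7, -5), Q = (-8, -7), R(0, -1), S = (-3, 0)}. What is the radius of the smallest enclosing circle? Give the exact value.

5

A smallest enclosing disk is always determined by at most three of the input points on its boundary.
The farthest pair is Q–R with squared distance 100. The circle on this segment as diameter has centre (-4, -4) and r² = 100/4 = 25.
Check P: distance² to centre = 10 ≤ 25, so it lies inside.
All remaining points lie in this disk, and no smaller disk contains both endpoints, so this is the minimum enclosing circle.
r = √25 = 5.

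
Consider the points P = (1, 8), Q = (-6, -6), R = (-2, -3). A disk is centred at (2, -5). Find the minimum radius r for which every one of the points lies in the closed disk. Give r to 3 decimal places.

13.038

The required radius is the distance from (2, -5) to the farthest point.
Squared distances: 170, 65, 20.
Maximum is 170, attained at P.
r = √170 ≈ 13.038.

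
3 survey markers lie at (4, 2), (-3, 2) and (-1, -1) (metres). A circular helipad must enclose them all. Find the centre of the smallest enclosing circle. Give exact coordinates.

Call the three points A, B, C in the order given.
Side lengths²: AB² = 49, AC² = 34, BC² = 13.
Since AB² = 49 ≥ 34 + 13 = 47, the angle opposite AB is not acute, so the smallest enclosing circle has AB as diameter.
Centre = midpoint of AB = (0.5, 2), r² = 49/4 = 12.25.
Centre = (0.5, 2).

(0.5, 2)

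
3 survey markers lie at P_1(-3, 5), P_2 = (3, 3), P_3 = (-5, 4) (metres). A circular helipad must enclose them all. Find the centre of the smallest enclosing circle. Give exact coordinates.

(-1, 3.5)

Side lengths²: P_1P_2² = 40, P_1P_3² = 5, P_2P_3² = 65.
Since P_2P_3² = 65 ≥ 40 + 5 = 45, the angle opposite P_2P_3 is not acute, so the smallest enclosing circle has P_2P_3 as diameter.
Centre = midpoint of P_2P_3 = (-1, 3.5), r² = 65/4 = 16.25.
Centre = (-1, 3.5).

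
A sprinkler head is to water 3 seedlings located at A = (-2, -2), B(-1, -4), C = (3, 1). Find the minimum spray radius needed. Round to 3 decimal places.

Side lengths²: AB² = 5, AC² = 34, BC² = 41.
Since BC² = 41 ≥ 34 + 5 = 39, the angle opposite BC is not acute, so the smallest enclosing circle has BC as diameter.
Centre = midpoint of BC = (1, -1.5), r² = 41/4 = 10.25.
r = √(10.25) ≈ 3.202.

3.202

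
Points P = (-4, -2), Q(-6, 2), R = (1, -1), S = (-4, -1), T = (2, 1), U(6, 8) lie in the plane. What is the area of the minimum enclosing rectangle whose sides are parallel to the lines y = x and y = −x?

100

In coordinates u = x + y, v = x − y the rectangle is axis-aligned; the map (x,y)→(u,v) scales areas by 2.
u-values: -6, -4, 0, -5, 3, 14; range = 14 − (-6) = 20.
v-values: -2, -8, 2, -3, 1, -2; range = 2 − (-8) = 10.
Area = (20 × 10) / 2 = 100.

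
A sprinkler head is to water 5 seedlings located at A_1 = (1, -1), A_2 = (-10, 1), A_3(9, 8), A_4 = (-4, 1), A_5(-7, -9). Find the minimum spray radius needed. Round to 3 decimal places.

By Welzl's lemma the MEC is supported by two points (diametrically opposite) or three points (on a circumcircle).
The farthest pair is A_3–A_5 with squared distance 545. The circle on this segment as diameter has centre (1, -0.5) and r² = 545/4 = 136.25.
Check A_1: distance² to centre = 0.25 ≤ 136.25, so it lies inside.
All remaining points lie in this disk, and no smaller disk contains both endpoints, so this is the minimum enclosing circle.
r = √(136.25) ≈ 11.673.

11.673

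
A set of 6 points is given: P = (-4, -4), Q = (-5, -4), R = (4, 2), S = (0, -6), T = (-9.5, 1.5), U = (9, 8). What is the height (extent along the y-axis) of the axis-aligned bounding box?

max y = 8, min y = -6, so height = 14.

14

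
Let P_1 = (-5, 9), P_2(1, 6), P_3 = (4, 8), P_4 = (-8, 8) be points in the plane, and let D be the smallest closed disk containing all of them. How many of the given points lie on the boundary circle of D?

A smallest enclosing disk is always determined by at most three of the input points on its boundary.
The farthest pair is P_3–P_4 with squared distance 144. The circle on this segment as diameter has centre (-2, 8) and r² = 144/4 = 36.
Check P_1: distance² to centre = 10 ≤ 36, so it lies inside.
All remaining points lie in this disk, and no smaller disk contains both endpoints, so this is the minimum enclosing circle.
The points at distance exactly r from the centre are P_3, P_4 — 2 points.

2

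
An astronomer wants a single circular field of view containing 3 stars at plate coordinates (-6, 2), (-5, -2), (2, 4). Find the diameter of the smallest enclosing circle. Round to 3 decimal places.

9.220

Call the three points A, B, C in the order given.
Side lengths²: AB² = 17, AC² = 68, BC² = 85.
Since BC² = 85 ≥ 68 + 17 = 85, the angle opposite BC is not acute, so the smallest enclosing circle has BC as diameter.
Centre = midpoint of BC = (-1.5, 1), r² = 85/4 = 21.25.
Diameter = 2r = 2√(21.25) ≈ 9.220.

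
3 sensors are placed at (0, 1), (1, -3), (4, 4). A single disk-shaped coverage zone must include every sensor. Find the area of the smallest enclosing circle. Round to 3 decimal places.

45.553

Call the three points A, B, C in the order given.
Side lengths²: AB² = 17, AC² = 25, BC² = 58.
Since BC² = 58 ≥ 25 + 17 = 42, the angle opposite BC is not acute, so the smallest enclosing circle has BC as diameter.
Centre = midpoint of BC = (2.5, 0.5), r² = 58/4 = 14.5.
Area = π·r² = π·14.5 ≈ 45.553.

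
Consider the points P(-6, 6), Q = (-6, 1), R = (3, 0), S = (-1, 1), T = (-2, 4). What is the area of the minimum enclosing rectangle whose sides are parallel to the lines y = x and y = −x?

In coordinates u = x + y, v = x − y the rectangle is axis-aligned; the map (x,y)→(u,v) scales areas by 2.
u-values: 0, -5, 3, 0, 2; range = 3 − (-5) = 8.
v-values: -12, -7, 3, -2, -6; range = 3 − (-12) = 15.
Area = (8 × 15) / 2 = 60.

60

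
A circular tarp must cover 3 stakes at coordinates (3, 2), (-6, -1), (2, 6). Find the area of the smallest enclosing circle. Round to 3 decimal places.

Call the three points A, B, C in the order given.
Side lengths²: AB² = 90, AC² = 17, BC² = 113.
Since BC² = 113 ≥ 90 + 17 = 107, the angle opposite BC is not acute, so the smallest enclosing circle has BC as diameter.
Centre = midpoint of BC = (-2, 2.5), r² = 113/4 = 28.25.
Area = π·r² = π·28.25 ≈ 88.750.

88.750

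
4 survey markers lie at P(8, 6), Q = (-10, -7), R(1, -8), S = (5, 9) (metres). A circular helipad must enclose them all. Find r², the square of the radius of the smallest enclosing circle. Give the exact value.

The minimum enclosing circle is determined by three boundary points: P, Q, S.
Their circumcentre is (-75/62, -13/62) with r² = 237133/1922.
The farthest remaining point R is at distance² 126029/1922 ≤ 237133/1922.

237133/1922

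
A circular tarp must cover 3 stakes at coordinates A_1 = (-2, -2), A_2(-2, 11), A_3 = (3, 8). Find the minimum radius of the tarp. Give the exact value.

Side lengths²: A_1A_2² = 169, A_1A_3² = 125, A_2A_3² = 34.
Since A_1A_2² = 169 ≥ 125 + 34 = 159, the angle opposite A_1A_2 is not acute, so the smallest enclosing circle has A_1A_2 as diameter.
Centre = midpoint of A_1A_2 = (-2, 4.5), r² = 169/4 = 42.25.
r = √(42.25) = 6.5.

6.5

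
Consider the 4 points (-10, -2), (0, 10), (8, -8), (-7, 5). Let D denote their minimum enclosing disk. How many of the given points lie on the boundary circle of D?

By Welzl's lemma the MEC is supported by two points (diametrically opposite) or three points (on a circumcircle).
The minimum enclosing circle is determined by three boundary points: (-10, -2), (0, 10), (8, -8).
Their circumcentre is (11/23, -13/23) with r² = 59170/529.
The farthest remaining point (-7, 5) is at distance² 45968/529 ≤ 59170/529.
The points at distance exactly r from the centre are (-10, -2), (0, 10), (8, -8) — 3 points.

3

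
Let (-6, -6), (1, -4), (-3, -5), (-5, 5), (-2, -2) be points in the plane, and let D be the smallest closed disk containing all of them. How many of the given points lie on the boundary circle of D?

3

The minimum enclosing circle is determined by three boundary points: (-6, -6), (1, -4), (-5, 5).
Their circumcentre is (-3.74, -0.66) with r² = 33.6232.
The farthest remaining point (-3, -5) is at distance² 19.3832 ≤ 33.6232.
The points at distance exactly r from the centre are (-6, -6), (1, -4), (-5, 5) — 3 points.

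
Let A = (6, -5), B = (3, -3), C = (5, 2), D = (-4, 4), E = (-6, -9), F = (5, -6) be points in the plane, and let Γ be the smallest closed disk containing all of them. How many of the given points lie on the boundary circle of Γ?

The minimum enclosing circle is determined by three boundary points: C, D, E.
Their circumcentre is (-19/22, -69/22) with r² = 14705/242.
The farthest remaining point A is at distance² 12241/242 ≤ 14705/242.
The points at distance exactly r from the centre are C, D, E — 3 points.

3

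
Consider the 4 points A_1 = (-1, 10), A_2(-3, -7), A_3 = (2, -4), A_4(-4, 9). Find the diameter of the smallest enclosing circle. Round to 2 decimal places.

17.12

The farthest pair is A_1–A_2 with squared distance 293. The circle on this segment as diameter has centre (-2, 1.5) and r² = 293/4 = 73.25.
Check A_3: distance² to centre = 46.25 ≤ 73.25, so it lies inside.
All remaining points lie in this disk, and no smaller disk contains both endpoints, so this is the minimum enclosing circle.
Diameter = 2r = 2√(73.25) ≈ 17.12.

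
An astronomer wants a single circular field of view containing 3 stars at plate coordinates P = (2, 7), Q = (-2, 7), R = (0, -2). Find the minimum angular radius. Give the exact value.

Side lengths²: PQ² = 16, PR² = 85, QR² = 85.
Since QR² = 85 < 85 + 16 = 101, the triangle is acute, so the smallest enclosing circle is the circumcircle.
Circumcentre = (0, 49/18), r² = 7225/324.
r = √(7225/324) = 85/18.

85/18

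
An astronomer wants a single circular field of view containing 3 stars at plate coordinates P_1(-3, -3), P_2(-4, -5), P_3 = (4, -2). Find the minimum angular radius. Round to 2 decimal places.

4.27

Side lengths²: P_1P_2² = 5, P_1P_3² = 50, P_2P_3² = 73.
Since P_2P_3² = 73 ≥ 50 + 5 = 55, the angle opposite P_2P_3 is not acute, so the smallest enclosing circle has P_2P_3 as diameter.
Centre = midpoint of P_2P_3 = (0, -3.5), r² = 73/4 = 18.25.
r = √(18.25) ≈ 4.27.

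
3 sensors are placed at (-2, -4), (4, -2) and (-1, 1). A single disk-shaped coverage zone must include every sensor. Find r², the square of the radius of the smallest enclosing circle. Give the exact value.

1105/98

Call the three points A, B, C in the order given.
Side lengths²: AB² = 40, AC² = 26, BC² = 34.
Since AB² = 40 < 34 + 26 = 60, the triangle is acute, so the smallest enclosing circle is the circumcircle.
Circumcentre = (9/14, -27/14), r² = 1105/98.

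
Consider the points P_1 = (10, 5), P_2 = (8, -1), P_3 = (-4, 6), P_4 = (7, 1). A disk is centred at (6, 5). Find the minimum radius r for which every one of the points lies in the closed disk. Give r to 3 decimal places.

The required radius is the distance from (6, 5) to the farthest point.
Squared distances: 16, 40, 101, 17.
Maximum is 101, attained at P_3.
r = √101 ≈ 10.050.

10.050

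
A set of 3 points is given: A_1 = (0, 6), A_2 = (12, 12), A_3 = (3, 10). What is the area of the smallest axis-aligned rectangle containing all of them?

72

x ranges over [0, 12], width 12.
y ranges over [6, 12], height 6.
Area = 12 × 6 = 72.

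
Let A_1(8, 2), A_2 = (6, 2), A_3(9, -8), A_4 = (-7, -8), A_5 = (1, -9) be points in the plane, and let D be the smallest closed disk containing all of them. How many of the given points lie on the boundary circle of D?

By Welzl's lemma the MEC is supported by two points (diametrically opposite) or three points (on a circumcircle).
The minimum enclosing circle is determined by three boundary points: A_1, A_3, A_4.
Their circumcentre is (1, -3.75) with r² = 82.0625.
The farthest remaining point A_2 is at distance² 58.0625 ≤ 82.0625.
The points at distance exactly r from the centre are A_1, A_3, A_4 — 3 points.

3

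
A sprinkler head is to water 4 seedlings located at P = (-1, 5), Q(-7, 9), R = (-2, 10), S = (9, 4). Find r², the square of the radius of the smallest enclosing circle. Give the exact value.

By Welzl's lemma the MEC is supported by two points (diametrically opposite) or three points (on a circumcircle).
The farthest pair is Q–S with squared distance 281. The circle on this segment as diameter has centre (1, 6.5) and r² = 281/4 = 70.25.
Check P: distance² to centre = 6.25 ≤ 70.25, so it lies inside.
All remaining points lie in this disk, and no smaller disk contains both endpoints, so this is the minimum enclosing circle.

70.25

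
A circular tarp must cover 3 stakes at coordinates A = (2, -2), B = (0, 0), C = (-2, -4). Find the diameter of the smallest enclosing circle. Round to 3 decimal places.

Side lengths²: AB² = 8, AC² = 20, BC² = 20.
Since BC² = 20 < 20 + 8 = 28, the triangle is acute, so the smallest enclosing circle is the circumcircle.
Circumcentre = (-1/3, -7/3), r² = 50/9.
Diameter = 2r = 2√(50/9) ≈ 4.714.

4.714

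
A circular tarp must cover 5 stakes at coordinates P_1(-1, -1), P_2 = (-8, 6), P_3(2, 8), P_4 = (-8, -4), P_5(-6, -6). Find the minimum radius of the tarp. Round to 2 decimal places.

8.06

The farthest pair is P_3–P_5 with squared distance 260. The circle on this segment as diameter has centre (-2, 1) and r² = 260/4 = 65.
Check P_1: distance² to centre = 5 ≤ 65, so it lies inside.
All remaining points lie in this disk, and no smaller disk contains both endpoints, so this is the minimum enclosing circle.
r = √65 ≈ 8.06.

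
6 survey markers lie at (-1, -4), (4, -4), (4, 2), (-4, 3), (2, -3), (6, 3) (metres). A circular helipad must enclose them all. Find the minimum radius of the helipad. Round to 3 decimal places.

A smallest enclosing disk is always determined by at most three of the input points on its boundary.
The minimum enclosing circle is determined by three boundary points: (4, -4), (-4, 3), (6, 3).
Their circumcentre is (1, 9/14) with r² = 5989/196.
The farthest remaining point (-1, -4) is at distance² 5009/196 ≤ 5989/196.
r = √(5989/196) ≈ 5.528.

5.528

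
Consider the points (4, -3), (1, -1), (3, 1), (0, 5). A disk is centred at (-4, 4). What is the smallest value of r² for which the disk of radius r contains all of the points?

The required radius is the distance from (-4, 4) to the farthest point.
Squared distances: 113, 50, 58, 17.
Maximum is 113, attained at (4, -3).

113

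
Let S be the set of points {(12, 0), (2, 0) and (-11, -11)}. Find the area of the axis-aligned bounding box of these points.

x ranges over [-11, 12], width 23.
y ranges over [-11, 0], height 11.
Area = 23 × 11 = 253.

253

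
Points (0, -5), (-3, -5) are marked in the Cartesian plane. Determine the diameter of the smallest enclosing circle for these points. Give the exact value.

The smallest circle enclosing two points has them as diameter endpoints.
Centre = midpoint = (-1.5, -5); r² = |(0, -5)−(-3, -5)|²/4 = 9/4 = 2.25.
Diameter = 2r = 2√(2.25) = 3.

3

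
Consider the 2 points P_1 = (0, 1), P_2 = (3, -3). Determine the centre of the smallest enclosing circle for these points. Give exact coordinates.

(1.5, -1)

The smallest circle enclosing two points has them as diameter endpoints.
Centre = midpoint = (1.5, -1); r² = |P_1P_2|²/4 = 25/4 = 6.25.
Centre = (1.5, -1).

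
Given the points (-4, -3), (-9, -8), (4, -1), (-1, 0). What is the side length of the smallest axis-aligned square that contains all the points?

The bounding box has width 13 and height 8.
An axis-aligned square enclosing the set must have side ≥ max(width, height).
So the minimum side is max(13, 8) = 13.

13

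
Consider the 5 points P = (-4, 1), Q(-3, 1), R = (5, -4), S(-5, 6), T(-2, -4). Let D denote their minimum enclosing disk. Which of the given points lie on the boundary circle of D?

By Welzl's lemma the MEC is supported by two points (diametrically opposite) or three points (on a circumcircle).
The farthest pair is R–S with squared distance 200. The circle on this segment as diameter has centre (0, 1) and r² = 200/4 = 50.
Check P: distance² to centre = 16 ≤ 50, so it lies inside.
All remaining points lie in this disk, and no smaller disk contains both endpoints, so this is the minimum enclosing circle.
The points at distance exactly r from the centre are R, S — 2 points.

R, S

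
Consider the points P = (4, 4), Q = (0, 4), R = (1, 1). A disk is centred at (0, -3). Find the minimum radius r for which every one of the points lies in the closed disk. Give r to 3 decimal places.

The required radius is the distance from (0, -3) to the farthest point.
Squared distances: 65, 49, 17.
Maximum is 65, attained at P.
r = √65 ≈ 8.062.

8.062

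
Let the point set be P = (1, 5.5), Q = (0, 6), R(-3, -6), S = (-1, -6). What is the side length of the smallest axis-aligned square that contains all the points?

12

The bounding box has width 4 and height 12.
An axis-aligned square enclosing the set must have side ≥ max(width, height).
So the minimum side is max(4, 12) = 12.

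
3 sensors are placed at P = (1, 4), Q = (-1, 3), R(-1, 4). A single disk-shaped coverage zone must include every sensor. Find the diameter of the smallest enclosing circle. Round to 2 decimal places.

Side lengths²: PQ² = 5, PR² = 4, QR² = 1.
Since PQ² = 5 ≥ 4 + 1 = 5, the angle opposite PQ is not acute, so the smallest enclosing circle has PQ as diameter.
Centre = midpoint of PQ = (0, 3.5), r² = 5/4 = 1.25.
Diameter = 2r = 2√(1.25) ≈ 2.24.

2.24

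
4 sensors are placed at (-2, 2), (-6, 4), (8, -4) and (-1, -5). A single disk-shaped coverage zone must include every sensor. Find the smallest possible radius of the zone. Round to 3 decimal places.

8.062

By Welzl's lemma the MEC is supported by two points (diametrically opposite) or three points (on a circumcircle).
The farthest pair is (-6, 4)–(8, -4) with squared distance 260. The circle on this segment as diameter has centre (1, 0) and r² = 260/4 = 65.
Check (-2, 2): distance² to centre = 13 ≤ 65, so it lies inside.
All remaining points lie in this disk, and no smaller disk contains both endpoints, so this is the minimum enclosing circle.
r = √65 ≈ 8.062.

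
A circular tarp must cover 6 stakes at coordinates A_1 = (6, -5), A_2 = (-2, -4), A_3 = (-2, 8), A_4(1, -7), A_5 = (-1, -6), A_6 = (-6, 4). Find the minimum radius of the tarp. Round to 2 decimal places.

By Welzl's lemma the MEC is supported by two points (diametrically opposite) or three points (on a circumcircle).
The minimum enclosing circle is determined by three boundary points: A_1, A_3, A_4.
Their circumcentre is (43/54, 41/54) with r² = 87841/1458.
The farthest remaining point A_6 is at distance² 82657/1458 ≤ 87841/1458.
r = √(87841/1458) ≈ 7.76.

7.76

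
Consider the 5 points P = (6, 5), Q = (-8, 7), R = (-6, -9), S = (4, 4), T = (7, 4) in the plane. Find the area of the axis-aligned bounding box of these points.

x ranges over [-8, 7], width 15.
y ranges over [-9, 7], height 16.
Area = 15 × 16 = 240.

240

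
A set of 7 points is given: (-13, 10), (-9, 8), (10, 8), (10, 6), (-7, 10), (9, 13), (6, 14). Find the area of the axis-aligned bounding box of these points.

184

x ranges over [-13, 10], width 23.
y ranges over [6, 14], height 8.
Area = 23 × 8 = 184.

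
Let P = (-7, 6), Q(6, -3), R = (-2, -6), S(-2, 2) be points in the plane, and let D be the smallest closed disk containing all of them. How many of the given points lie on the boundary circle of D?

The farthest pair is P–Q with squared distance 250. The circle on this segment as diameter has centre (-0.5, 1.5) and r² = 250/4 = 62.5.
Check R: distance² to centre = 58.5 ≤ 62.5, so it lies inside.
All remaining points lie in this disk, and no smaller disk contains both endpoints, so this is the minimum enclosing circle.
The points at distance exactly r from the centre are P, Q — 2 points.

2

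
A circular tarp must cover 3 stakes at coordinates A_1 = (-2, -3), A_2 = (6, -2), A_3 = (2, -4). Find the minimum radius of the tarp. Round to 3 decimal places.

Side lengths²: A_1A_2² = 65, A_1A_3² = 17, A_2A_3² = 20.
Since A_1A_2² = 65 ≥ 20 + 17 = 37, the angle opposite A_1A_2 is not acute, so the smallest enclosing circle has A_1A_2 as diameter.
Centre = midpoint of A_1A_2 = (2, -2.5), r² = 65/4 = 16.25.
r = √(16.25) ≈ 4.031.

4.031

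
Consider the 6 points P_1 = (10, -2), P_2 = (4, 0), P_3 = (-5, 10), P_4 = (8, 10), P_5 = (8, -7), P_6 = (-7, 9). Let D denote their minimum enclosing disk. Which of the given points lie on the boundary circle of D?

P_4, P_5, P_6

By Welzl's lemma the MEC is supported by two points (diametrically opposite) or three points (on a circumcircle).
The minimum enclosing circle is determined by three boundary points: P_4, P_5, P_6.
Their circumcentre is (31/30, 1.5) with r² = 54353/450.
The farthest remaining point P_3 is at distance² 48893/450 ≤ 54353/450.
The points at distance exactly r from the centre are P_4, P_5, P_6 — 3 points.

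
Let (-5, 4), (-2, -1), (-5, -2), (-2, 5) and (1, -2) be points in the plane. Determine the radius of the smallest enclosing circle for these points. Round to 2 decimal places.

4.24

The farthest pair is (-5, 4)–(1, -2) with squared distance 72. The circle on this segment as diameter has centre (-2, 1) and r² = 72/4 = 18.
Check (-2, -1): distance² to centre = 4 ≤ 18, so it lies inside.
All remaining points lie in this disk, and no smaller disk contains both endpoints, so this is the minimum enclosing circle.
r = √18 ≈ 4.24.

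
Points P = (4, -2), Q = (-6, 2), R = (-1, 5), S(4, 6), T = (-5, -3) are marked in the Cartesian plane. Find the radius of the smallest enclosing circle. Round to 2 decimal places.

6.36

By Welzl's lemma the MEC is supported by two points (diametrically opposite) or three points (on a circumcircle).
The farthest pair is S–T with squared distance 162. The circle on this segment as diameter has centre (-0.5, 1.5) and r² = 162/4 = 40.5.
Check P: distance² to centre = 32.5 ≤ 40.5, so it lies inside.
All remaining points lie in this disk, and no smaller disk contains both endpoints, so this is the minimum enclosing circle.
r = √(40.5) ≈ 6.36.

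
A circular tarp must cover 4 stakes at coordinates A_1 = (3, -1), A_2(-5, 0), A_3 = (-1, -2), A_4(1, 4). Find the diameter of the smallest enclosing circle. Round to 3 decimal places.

8.239

By Welzl's lemma the MEC is supported by two points (diametrically opposite) or three points (on a circumcircle).
The minimum enclosing circle is determined by three boundary points: A_1, A_2, A_4.
Their circumcentre is (-17/19, 13/38) with r² = 24505/1444.
The farthest remaining point A_3 is at distance² 7937/1444 ≤ 24505/1444.
Diameter = 2r = 2√(24505/1444) ≈ 8.239.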